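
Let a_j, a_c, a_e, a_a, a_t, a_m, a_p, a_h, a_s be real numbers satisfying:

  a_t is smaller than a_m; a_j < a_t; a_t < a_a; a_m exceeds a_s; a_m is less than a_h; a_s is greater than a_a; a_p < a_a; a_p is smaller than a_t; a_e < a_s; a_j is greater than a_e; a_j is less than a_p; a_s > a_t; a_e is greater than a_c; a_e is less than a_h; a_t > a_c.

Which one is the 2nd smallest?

Chaining the given pairs: a_c < a_e < a_j < a_p < a_t < a_a < a_s < a_m < a_h.
Counting 2 from the smallest end gives a_e.

a_e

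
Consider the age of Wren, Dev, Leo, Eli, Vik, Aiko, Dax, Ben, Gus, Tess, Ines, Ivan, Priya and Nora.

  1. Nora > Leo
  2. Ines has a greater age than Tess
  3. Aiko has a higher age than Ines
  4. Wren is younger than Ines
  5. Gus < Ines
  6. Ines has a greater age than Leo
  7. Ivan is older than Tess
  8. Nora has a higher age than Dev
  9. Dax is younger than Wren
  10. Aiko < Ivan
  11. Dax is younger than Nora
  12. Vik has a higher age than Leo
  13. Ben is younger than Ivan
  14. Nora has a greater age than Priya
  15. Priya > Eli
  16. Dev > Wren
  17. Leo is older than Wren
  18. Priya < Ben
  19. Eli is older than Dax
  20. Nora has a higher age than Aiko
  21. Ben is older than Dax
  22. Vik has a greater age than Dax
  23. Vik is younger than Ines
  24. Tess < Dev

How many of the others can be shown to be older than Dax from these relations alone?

Directly above Dax: Wren, Eli, Ben, Vik, Nora.
One step further: Leo, Priya, Ines, Dev, Ivan (10 so far).
One step further: Aiko (11 so far).
Nothing else is reachable above Dax; 11 in all.

11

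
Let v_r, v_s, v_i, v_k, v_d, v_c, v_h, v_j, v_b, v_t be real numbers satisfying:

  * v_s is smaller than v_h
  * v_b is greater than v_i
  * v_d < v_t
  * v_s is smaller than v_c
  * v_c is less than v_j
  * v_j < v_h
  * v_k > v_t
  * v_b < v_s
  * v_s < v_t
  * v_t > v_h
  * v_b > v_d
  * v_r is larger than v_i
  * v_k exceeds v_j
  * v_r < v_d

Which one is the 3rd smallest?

v_d

Piecing the relations together gives one ordering: v_i < v_r < v_d < v_b < v_s < v_c < v_j < v_h < v_t < v_k.
Counting 3 from the smallest end gives v_d.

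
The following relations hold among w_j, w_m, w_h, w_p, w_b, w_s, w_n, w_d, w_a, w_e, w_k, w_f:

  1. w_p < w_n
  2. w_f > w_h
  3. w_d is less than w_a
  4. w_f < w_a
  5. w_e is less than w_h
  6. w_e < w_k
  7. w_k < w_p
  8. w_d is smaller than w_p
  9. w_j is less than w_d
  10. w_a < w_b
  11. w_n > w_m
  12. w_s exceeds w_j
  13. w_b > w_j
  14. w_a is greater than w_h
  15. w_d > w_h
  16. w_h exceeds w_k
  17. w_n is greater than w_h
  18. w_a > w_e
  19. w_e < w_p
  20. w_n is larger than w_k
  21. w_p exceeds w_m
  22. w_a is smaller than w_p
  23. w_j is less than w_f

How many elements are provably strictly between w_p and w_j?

3

Chaining upward from w_j reaches: w_s, w_d, w_f, w_a, w_n, w_b.
Chaining downward from w_p reaches: w_e, w_k, w_h, w_d, w_f, w_a, w_m.
Strictly between w_j and w_p are those in both lists: w_d, w_f, w_a — 3 elements.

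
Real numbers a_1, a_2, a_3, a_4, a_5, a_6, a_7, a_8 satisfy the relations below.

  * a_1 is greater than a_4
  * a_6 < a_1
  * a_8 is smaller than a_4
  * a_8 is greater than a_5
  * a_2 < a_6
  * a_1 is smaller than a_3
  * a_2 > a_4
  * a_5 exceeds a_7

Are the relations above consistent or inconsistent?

Every relation is compatible with a_7 < a_5 < a_8 < a_4 < a_2 < a_6 < a_1 < a_3; the set is consistent.

consistent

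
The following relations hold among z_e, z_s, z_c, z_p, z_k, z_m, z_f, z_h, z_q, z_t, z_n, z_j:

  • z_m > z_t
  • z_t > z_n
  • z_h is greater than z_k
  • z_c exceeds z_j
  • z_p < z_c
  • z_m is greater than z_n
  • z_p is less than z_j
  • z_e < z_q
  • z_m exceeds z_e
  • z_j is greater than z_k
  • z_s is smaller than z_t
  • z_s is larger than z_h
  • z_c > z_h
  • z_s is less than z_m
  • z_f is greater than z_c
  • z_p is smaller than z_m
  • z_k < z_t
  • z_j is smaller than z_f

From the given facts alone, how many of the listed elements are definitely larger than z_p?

4

From z_p the given relations immediately reach z_j, z_c, z_m.
From those, z_f — 4 in total.
No other element is forced above z_p by the given relations, so the count is 4.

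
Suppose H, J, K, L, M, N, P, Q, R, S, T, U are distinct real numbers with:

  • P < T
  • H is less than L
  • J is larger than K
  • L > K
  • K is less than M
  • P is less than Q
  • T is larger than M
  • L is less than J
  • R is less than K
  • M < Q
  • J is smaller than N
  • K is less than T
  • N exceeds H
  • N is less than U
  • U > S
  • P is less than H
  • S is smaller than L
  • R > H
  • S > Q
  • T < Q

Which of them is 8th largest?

Chaining the given pairs: P < H < R < K < M < T < Q < S < L < J < N < U.
Counting 8 from the largest end gives M.

M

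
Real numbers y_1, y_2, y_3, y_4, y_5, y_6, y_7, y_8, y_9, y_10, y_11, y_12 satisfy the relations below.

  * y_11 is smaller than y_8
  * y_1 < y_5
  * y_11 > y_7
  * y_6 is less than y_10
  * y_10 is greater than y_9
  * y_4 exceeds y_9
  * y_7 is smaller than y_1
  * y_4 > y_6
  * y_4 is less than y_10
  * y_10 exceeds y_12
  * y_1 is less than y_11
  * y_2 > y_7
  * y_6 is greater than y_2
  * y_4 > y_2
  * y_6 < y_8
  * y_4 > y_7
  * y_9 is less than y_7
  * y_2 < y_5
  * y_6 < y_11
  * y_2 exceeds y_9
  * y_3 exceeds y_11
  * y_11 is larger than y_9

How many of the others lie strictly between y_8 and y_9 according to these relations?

5

Chaining upward from y_9 reaches: y_7, y_2, y_1, y_6, y_5, y_11, y_3, y_4, y_10.
Chaining downward from y_8 reaches: y_7, y_2, y_1, y_6, y_11.
Strictly between y_9 and y_8 are those in both lists: y_7, y_2, y_1, y_6, y_11 — 5 elements.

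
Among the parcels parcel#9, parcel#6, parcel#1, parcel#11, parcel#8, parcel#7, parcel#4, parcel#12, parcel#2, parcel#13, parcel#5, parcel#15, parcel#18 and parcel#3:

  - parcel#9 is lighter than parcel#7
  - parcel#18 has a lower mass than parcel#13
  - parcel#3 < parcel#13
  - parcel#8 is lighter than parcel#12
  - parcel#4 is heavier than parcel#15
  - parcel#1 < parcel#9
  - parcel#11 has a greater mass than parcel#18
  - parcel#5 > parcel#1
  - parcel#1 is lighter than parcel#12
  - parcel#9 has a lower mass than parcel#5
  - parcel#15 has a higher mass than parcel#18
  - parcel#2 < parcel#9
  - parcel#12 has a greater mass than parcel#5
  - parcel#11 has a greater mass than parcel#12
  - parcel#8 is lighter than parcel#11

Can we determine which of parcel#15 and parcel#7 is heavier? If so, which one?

undetermined

Following every chain through parcel#7: below parcel#7 we get parcel#1, parcel#2, parcel#9.
parcel#15 is not reached, and no chain runs the other way from parcel#15 to parcel#7.
So the given relations leave the order of parcel#7 and parcel#15 undetermined.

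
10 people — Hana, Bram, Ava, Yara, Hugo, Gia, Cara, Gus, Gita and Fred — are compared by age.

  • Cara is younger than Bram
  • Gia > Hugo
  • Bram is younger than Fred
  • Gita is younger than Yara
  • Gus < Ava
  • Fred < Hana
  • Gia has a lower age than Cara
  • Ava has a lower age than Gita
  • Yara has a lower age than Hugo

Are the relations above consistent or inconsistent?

Every relation is compatible with Gus < Ava < Gita < Yara < Hugo < Gia < Cara < Bram < Fred < Hana; the set is consistent.

consistent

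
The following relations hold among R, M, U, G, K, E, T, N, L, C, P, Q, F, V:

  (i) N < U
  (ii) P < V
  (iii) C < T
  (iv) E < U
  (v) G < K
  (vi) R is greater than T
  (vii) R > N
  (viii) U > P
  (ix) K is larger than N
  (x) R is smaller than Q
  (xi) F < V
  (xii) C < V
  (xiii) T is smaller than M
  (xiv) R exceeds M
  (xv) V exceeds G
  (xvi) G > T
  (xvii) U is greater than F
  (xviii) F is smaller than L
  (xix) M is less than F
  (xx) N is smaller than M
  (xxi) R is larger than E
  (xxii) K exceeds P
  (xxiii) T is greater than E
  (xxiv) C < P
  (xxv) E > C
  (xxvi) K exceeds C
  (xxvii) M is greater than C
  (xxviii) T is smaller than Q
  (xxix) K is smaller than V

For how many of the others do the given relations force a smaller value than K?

Directly below K: C, P, N, G.
One step further: T (5 so far).
One step further: E (6 so far).
Nothing else is reachable below K; 6 in all.

6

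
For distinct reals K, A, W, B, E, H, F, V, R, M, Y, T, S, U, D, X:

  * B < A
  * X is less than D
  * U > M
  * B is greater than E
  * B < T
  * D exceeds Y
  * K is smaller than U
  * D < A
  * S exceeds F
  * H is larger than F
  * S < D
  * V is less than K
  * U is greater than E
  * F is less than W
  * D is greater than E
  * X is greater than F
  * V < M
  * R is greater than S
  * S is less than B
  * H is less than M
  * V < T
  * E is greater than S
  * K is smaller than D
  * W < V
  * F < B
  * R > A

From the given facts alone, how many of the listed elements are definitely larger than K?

Directly above K: U, D.
One step further: A (3 so far).
One step further: R (4 so far).
Nothing else is reachable above K; 4 in all.

4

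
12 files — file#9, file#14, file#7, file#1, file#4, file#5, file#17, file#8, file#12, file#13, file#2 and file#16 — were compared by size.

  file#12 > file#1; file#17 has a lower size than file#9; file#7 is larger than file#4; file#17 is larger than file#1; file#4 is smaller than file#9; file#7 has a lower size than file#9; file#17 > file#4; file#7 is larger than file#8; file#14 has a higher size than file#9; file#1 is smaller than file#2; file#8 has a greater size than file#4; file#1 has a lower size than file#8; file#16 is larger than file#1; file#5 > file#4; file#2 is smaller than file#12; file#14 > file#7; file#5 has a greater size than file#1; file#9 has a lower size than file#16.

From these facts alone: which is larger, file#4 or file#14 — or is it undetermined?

file#14

Following the relations from file#4: file#4 < file#8 < file#7 < file#9 < file#14.
So file#14 is larger.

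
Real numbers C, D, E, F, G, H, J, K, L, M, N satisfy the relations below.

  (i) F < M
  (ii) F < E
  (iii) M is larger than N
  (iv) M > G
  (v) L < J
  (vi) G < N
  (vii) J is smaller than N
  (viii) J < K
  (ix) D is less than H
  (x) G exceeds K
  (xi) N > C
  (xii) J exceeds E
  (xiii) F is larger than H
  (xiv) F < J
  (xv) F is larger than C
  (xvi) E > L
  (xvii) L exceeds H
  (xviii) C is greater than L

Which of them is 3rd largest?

G

Piecing the relations together gives one ordering: D < H < L < C < F < E < J < K < G < N < M.
The 3rd largest is G.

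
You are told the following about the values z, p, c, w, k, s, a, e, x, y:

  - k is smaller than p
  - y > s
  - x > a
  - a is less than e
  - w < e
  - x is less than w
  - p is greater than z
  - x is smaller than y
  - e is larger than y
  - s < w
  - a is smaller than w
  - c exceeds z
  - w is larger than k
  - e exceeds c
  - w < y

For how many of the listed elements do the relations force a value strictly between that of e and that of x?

2

The relations place x below e. An element lies strictly between them when it is forced above x and also forced below e.
Above x: {w, y}. Below e: {z, a, k, s, w, y, c}.
Intersection: {w, y} — 2.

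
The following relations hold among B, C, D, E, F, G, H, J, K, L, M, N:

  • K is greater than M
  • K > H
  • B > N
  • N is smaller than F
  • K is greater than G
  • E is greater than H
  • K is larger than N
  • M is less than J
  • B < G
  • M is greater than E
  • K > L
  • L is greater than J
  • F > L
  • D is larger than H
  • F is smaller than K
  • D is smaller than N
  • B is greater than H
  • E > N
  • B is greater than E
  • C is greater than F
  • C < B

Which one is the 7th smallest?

Piecing the relations together gives one ordering: H < D < N < E < M < J < L < F < C < B < G < K.
Counting 7 from the smallest end gives L.

L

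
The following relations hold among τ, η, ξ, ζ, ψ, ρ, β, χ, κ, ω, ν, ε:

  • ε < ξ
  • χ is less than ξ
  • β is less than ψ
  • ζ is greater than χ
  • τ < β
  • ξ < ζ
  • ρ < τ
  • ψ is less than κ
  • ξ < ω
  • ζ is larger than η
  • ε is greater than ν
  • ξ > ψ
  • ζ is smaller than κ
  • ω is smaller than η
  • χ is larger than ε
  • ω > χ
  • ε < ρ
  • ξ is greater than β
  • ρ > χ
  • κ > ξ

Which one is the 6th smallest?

β

The consecutive relations fix a unique order: ν < ε < χ < ρ < τ < β < ψ < ξ < ω < η < ζ < κ.
Counting 6 from the smallest end gives β.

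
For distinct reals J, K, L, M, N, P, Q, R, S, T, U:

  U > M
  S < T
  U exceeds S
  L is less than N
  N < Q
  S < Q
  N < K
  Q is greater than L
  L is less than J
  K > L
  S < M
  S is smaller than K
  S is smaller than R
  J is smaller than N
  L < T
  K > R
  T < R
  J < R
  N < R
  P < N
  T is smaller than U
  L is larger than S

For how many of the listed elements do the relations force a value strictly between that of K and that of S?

The relations place S below K. An element lies strictly between them when it is forced above S and also forced below K.
Above S: {L, J, N, T, M, R, Q, U}. Below K: {P, L, J, N, T, R}.
Intersection: {L, J, N, T, R} — 5.

5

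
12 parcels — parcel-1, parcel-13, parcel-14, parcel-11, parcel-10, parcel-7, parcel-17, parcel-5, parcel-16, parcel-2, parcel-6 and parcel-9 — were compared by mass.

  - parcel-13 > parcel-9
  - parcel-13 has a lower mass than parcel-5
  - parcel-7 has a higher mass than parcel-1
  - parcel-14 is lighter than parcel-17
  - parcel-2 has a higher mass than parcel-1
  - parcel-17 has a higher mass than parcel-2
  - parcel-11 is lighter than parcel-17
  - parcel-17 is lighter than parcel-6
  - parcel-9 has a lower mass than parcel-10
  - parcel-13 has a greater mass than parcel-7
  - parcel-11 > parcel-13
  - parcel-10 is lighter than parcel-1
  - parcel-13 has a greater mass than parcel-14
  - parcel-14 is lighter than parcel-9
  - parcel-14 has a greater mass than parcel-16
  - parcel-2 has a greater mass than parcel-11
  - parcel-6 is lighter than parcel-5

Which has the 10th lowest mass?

Chaining the given pairs: parcel-16 < parcel-14 < parcel-9 < parcel-10 < parcel-1 < parcel-7 < parcel-13 < parcel-11 < parcel-2 < parcel-17 < parcel-6 < parcel-5.
The 10th smallest is parcel-17.

parcel-17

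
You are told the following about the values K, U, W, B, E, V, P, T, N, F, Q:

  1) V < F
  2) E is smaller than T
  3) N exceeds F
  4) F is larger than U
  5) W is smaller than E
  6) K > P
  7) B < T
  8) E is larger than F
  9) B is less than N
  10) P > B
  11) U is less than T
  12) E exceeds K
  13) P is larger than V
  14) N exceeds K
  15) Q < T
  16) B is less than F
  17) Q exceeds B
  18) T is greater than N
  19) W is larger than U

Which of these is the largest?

Chaining downward from T: directly below it, B, U, N, Q, E; then W, F, K; then V, P.
That covers every other element, and nothing is given above T, so T is the largest.

T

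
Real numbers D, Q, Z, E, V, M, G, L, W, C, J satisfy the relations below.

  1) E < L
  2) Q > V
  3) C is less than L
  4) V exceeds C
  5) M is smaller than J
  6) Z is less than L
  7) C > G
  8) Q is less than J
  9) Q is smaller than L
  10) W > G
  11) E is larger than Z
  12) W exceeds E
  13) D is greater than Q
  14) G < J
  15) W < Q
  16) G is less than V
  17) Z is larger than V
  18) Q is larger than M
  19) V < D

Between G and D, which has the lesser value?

G < C and C < V give G < V.
With V < Z: G < C < V < Z.
Then Z < E extends the chain to E.
With E < W: G < C < V < Z < E < W.
Then W < Q extends the chain to Q.
Then Q < D extends the chain to D.
So G < D; G is the smaller of the two.

G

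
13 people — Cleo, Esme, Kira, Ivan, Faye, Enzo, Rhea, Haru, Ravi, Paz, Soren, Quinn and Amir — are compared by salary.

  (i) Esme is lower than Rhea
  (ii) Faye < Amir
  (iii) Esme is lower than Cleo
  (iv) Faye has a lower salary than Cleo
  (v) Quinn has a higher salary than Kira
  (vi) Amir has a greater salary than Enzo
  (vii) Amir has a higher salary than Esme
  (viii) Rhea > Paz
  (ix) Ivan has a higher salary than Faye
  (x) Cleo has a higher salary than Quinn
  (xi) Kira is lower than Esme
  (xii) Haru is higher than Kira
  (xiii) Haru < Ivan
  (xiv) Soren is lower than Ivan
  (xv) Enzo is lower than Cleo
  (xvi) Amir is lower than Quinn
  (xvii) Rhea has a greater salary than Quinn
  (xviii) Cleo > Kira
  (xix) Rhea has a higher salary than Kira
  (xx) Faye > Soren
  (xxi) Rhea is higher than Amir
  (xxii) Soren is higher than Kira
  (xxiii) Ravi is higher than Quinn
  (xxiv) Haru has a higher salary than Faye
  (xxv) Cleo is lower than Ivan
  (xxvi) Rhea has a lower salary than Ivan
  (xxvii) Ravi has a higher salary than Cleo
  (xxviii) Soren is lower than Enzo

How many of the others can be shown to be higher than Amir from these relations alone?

Directly above Amir: Quinn, Rhea.
One step further: Cleo, Ravi, Ivan (5 so far).
Nothing else is reachable above Amir; 5 in all.

5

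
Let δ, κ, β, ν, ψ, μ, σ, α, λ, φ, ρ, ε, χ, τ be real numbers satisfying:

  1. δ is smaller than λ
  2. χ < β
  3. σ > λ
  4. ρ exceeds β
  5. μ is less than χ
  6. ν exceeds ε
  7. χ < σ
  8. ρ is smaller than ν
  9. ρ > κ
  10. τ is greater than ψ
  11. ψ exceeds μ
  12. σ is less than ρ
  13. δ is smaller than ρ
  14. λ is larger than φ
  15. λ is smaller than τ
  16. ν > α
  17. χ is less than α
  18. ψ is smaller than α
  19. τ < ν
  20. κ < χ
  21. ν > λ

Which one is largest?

Chaining downward from ν: directly below it, ε, λ, τ, ρ, α; then φ, κ, δ, ψ, χ, σ, β; then μ.
That covers every other element, and nothing is given above ν, so ν is the largest.

ν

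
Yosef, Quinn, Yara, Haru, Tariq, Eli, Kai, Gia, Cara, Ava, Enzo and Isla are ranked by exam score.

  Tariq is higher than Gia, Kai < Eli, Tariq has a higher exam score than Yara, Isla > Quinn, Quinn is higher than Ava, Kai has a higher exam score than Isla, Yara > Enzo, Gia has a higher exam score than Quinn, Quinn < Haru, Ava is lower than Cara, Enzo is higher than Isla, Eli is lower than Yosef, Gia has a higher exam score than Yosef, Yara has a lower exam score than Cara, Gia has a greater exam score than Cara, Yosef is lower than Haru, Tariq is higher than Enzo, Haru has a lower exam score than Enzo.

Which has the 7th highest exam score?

Piecing the relations together gives one ordering: Ava < Quinn < Isla < Kai < Eli < Yosef < Haru < Enzo < Yara < Cara < Gia < Tariq.
The 7th largest is Yosef.

Yosef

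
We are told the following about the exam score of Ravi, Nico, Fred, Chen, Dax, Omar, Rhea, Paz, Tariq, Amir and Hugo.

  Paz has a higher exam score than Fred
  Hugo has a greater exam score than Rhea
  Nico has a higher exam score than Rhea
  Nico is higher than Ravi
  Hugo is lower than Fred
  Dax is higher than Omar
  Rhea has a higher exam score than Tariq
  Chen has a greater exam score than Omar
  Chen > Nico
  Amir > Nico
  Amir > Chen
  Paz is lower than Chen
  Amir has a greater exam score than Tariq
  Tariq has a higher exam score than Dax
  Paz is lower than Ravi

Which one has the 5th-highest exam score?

Paz

Chaining the given pairs: Omar < Dax < Tariq < Rhea < Hugo < Fred < Paz < Ravi < Nico < Chen < Amir.
Counting 5 from the largest end gives Paz.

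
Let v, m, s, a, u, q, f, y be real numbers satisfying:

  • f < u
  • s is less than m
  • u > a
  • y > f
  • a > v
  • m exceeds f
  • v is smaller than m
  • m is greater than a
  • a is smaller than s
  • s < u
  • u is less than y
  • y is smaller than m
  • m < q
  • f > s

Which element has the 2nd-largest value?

m

The consecutive relations fix a unique order: v < a < s < f < u < y < m < q.
The 2nd largest is m.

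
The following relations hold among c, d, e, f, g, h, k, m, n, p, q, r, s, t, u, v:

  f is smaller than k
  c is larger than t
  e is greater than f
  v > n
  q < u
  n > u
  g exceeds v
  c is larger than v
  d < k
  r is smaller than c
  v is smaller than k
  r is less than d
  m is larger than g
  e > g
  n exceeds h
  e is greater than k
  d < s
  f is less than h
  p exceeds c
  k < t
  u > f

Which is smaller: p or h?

h < n < v < k < t < c < p, by transitivity through n, v, k, t, c.
So h < p; h is the smaller of the two.

h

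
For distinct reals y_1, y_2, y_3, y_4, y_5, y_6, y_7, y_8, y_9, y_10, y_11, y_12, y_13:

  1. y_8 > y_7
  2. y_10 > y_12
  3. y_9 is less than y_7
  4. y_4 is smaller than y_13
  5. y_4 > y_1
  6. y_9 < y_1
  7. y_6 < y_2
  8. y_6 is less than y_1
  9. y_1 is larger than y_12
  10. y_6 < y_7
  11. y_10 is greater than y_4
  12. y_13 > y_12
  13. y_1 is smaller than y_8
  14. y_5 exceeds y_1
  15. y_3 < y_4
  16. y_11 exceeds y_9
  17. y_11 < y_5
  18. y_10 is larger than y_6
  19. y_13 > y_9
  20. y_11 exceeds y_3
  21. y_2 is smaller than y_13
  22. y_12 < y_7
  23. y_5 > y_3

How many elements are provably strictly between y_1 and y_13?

Chaining upward from y_1 reaches: y_5, y_4, y_10, y_8.
Chaining downward from y_13 reaches: y_12, y_9, y_3, y_6, y_2, y_4.
Strictly between y_1 and y_13 are those in both lists: y_4 — 1 element.

1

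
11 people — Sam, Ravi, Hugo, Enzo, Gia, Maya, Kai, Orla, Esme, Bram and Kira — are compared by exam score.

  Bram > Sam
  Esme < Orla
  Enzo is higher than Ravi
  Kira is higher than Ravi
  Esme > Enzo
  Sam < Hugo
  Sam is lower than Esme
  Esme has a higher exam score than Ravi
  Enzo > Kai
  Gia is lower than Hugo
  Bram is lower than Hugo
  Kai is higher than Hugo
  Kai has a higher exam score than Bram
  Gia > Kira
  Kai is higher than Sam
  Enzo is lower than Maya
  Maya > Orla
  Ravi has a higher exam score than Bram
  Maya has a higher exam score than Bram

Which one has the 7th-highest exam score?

Piecing the relations together gives one ordering: Sam < Bram < Ravi < Kira < Gia < Hugo < Kai < Enzo < Esme < Orla < Maya.
The 7th largest is Gia.

Gia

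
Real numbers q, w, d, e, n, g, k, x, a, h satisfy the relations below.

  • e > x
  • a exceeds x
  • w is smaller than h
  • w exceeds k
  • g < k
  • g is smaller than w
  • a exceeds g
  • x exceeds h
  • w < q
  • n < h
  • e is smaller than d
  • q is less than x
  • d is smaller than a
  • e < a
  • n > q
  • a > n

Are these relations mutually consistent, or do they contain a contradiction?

The single ordering g < k < w < q < n < h < x < e < d < a satisfies every listed relation, so no contradiction arises.

consistent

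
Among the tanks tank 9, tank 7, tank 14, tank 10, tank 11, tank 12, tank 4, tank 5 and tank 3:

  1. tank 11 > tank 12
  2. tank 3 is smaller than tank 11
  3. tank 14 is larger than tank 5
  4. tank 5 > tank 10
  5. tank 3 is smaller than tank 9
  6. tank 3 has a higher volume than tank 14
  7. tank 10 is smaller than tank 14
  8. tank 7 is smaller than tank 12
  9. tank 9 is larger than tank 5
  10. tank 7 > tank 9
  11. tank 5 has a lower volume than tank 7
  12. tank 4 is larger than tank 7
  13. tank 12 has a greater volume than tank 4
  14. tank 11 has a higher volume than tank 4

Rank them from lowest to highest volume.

The consecutive links are each given: tank 10 < tank 5; tank 5 < tank 14; tank 14 < tank 3; tank 3 < tank 9; tank 9 < tank 7; tank 7 < tank 4; tank 4 < tank 12; tank 12 < tank 11.

tank 10 < tank 5 < tank 14 < tank 3 < tank 9 < tank 7 < tank 4 < tank 12 < tank 11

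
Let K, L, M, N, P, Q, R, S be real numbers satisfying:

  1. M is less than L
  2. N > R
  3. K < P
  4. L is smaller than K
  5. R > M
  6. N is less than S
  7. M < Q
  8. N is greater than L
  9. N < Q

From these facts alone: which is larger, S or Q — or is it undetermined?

undetermined

Following every chain through S: below S we get M, L, R, N.
Q is not reached, and no chain runs the other way from Q to S.
So the given relations leave the order of S and Q undetermined.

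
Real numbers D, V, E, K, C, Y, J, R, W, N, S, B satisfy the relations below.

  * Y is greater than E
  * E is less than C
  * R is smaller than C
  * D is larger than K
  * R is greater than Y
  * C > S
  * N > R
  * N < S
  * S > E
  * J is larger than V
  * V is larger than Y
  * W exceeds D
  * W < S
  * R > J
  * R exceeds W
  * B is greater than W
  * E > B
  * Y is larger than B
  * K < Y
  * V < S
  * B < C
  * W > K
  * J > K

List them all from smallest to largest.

K < D < W < B < E < Y < V < J < R < N < S < C

The consecutive links are each given: K < D; D < W; W < B; B < E; E < Y; Y < V; V < J; J < R; R < N; N < S; S < C.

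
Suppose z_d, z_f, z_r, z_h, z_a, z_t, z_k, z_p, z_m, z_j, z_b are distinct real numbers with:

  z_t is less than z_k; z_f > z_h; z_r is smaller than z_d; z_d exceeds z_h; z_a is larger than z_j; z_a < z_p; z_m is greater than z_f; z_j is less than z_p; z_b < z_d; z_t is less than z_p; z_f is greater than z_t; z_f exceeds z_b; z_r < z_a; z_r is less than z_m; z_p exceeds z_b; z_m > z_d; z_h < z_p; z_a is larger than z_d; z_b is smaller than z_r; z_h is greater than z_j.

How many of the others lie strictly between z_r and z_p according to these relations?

Chaining upward from z_r reaches: z_d, z_m, z_a.
Chaining downward from z_p reaches: z_t, z_j, z_b, z_h, z_d, z_a.
Strictly between z_r and z_p are those in both lists: z_d, z_a — 2 elements.

2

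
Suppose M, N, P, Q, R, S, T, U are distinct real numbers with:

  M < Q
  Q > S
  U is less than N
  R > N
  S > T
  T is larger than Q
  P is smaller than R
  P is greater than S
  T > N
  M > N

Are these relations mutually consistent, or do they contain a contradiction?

We have S < Q stated directly, yet also Q < T < S by chaining the others — so Q < S. Contradiction.

inconsistent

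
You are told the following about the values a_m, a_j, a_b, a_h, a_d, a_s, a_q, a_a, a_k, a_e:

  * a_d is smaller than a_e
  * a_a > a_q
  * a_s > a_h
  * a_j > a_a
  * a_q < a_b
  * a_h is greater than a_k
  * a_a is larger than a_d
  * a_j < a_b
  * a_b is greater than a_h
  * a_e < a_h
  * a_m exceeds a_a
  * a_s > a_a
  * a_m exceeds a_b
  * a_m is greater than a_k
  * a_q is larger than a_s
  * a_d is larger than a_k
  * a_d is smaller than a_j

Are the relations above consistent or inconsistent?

Chaining the given relations yields a_s < a_q < a_a, so a_s < a_a. But one relation states a_a < a_s. These cannot both hold.

inconsistent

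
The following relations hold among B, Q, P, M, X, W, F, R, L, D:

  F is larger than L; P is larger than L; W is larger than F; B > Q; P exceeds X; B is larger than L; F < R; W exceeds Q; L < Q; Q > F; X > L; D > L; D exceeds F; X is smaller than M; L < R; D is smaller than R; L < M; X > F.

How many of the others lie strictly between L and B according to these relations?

2

The relations place L below B. An element lies strictly between them when it is forced above L and also forced below B.
Above L: {F, Q, X, D, R, P, M, W}. Below B: {F, Q}.
Intersection: {F, Q} — 2.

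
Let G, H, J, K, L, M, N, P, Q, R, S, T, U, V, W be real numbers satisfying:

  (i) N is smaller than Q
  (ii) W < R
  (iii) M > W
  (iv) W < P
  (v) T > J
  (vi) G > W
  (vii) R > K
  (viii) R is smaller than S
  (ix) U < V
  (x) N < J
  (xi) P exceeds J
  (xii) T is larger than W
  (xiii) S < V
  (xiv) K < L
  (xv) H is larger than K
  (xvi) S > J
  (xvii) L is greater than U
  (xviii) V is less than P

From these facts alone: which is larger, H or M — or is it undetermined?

Following every chain through H: below H we get K.
M is not reached, and no chain runs the other way from M to H.
So the given relations leave the order of H and M undetermined.

undetermined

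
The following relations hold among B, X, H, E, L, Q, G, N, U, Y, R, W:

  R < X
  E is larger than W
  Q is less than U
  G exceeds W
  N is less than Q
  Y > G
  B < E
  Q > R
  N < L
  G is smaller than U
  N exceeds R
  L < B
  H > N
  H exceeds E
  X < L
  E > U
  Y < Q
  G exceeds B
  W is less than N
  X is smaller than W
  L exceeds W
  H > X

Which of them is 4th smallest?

Chaining the given pairs: R < X < W < N < L < B < G < Y < Q < U < E < H.
The 4th smallest is N.

N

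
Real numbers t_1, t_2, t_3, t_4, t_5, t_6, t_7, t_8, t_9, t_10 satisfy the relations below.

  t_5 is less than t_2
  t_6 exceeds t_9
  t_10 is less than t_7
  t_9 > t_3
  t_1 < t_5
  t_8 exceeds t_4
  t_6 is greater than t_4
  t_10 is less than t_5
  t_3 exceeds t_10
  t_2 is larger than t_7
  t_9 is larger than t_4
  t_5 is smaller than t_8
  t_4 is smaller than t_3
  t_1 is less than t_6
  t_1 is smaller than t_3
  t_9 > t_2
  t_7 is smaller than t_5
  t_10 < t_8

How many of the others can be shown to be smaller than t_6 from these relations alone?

8

Directly below t_6: t_1, t_4, t_9.
One step further: t_3, t_2 (5 so far).
One step further: t_10, t_7, t_5 (8 so far).
No other element is forced below t_6 by the given relations, so the count is 8.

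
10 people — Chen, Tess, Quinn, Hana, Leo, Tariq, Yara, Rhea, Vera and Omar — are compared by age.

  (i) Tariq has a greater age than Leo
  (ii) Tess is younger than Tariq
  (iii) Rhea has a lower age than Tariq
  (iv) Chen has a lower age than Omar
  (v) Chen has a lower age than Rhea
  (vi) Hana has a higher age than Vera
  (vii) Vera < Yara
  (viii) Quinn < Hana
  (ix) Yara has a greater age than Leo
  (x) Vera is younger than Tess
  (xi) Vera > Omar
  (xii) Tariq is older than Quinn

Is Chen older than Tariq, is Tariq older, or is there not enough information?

Link the given pairs in sequence: Chen < Omar; Omar < Vera; Vera < Tess; Tess < Tariq.
Chaining these gives Chen < Omar < Vera < Tess < Tariq.
So Tariq is older.

Tariq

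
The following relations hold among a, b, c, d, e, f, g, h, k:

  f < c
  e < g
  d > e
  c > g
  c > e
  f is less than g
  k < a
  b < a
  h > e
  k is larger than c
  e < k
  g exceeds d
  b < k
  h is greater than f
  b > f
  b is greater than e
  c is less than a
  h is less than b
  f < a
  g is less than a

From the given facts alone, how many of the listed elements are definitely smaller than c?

4

Directly below c: e, f, g.
One step further: d (4 so far).
Nothing else is reachable below c; 4 in all.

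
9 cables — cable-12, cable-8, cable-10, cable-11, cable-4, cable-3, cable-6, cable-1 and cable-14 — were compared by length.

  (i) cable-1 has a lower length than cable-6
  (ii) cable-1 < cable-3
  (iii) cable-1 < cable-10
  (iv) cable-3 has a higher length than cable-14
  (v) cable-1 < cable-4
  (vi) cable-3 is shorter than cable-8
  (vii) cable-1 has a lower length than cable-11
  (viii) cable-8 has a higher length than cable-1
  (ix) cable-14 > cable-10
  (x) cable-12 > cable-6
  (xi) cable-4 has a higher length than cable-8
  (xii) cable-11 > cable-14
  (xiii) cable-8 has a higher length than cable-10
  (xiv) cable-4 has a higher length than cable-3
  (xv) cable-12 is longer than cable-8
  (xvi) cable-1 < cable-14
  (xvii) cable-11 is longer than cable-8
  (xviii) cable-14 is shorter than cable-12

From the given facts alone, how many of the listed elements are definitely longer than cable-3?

The elements the relations force above cable-3 are cable-8, cable-11, cable-4, cable-12 — no chain reaches any other.
That is 4.

4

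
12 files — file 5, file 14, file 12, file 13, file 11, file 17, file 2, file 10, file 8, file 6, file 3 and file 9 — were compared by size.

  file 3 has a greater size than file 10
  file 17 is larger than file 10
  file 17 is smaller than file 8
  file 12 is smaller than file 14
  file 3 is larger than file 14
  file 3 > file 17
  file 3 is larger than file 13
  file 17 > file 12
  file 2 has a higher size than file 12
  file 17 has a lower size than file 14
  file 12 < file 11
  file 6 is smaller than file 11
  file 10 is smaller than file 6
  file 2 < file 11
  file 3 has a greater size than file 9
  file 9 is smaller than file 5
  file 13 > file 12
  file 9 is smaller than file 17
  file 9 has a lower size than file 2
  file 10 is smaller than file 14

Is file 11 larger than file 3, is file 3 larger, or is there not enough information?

undetermined

Following every chain through file 11: below file 11 we get file 10, file 12, file 9, file 6, file 2.
file 3 is not reached, and no chain runs the other way from file 3 to file 11.
So the given relations leave the order of file 11 and file 3 undetermined.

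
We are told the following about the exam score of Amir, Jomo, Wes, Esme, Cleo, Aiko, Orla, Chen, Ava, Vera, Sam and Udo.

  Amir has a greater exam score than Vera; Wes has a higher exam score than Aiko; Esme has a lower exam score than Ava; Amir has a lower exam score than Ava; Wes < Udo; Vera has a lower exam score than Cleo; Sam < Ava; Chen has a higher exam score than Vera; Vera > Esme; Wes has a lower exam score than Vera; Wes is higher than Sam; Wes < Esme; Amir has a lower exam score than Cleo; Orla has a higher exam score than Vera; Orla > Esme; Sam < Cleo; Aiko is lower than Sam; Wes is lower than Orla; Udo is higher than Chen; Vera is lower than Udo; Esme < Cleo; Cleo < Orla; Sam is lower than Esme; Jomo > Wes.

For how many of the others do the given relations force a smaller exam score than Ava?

6

From Ava the given relations immediately reach Sam, Esme, Amir.
From those, Aiko, Wes, Vera — 6 in total.
Nothing else is reachable below Ava; 6 in all.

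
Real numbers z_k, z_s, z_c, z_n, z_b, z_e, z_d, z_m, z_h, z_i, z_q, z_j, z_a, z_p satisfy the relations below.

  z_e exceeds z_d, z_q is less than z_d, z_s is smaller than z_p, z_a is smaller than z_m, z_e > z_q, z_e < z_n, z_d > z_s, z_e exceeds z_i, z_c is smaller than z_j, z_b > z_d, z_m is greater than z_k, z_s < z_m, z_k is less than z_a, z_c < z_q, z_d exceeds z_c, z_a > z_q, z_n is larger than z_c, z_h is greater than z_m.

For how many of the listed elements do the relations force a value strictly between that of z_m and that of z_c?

2

The relations place z_c below z_m. An element lies strictly between them when it is forced above z_c and also forced below z_m.
Above z_c: {z_j, z_q, z_a, z_d, z_b, z_e, z_n, z_h}. Below z_m: {z_s, z_q, z_k, z_a}.
Intersection: {z_q, z_a} — 2.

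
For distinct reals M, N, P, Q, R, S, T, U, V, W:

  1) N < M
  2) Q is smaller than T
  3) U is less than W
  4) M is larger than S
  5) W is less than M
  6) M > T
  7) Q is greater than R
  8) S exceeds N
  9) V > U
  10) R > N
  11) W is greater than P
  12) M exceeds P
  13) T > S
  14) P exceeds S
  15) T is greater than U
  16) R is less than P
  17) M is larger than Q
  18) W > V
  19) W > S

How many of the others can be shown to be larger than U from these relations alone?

The elements the relations force above U are V, T, W, M — no chain reaches any other.
That is 4.

4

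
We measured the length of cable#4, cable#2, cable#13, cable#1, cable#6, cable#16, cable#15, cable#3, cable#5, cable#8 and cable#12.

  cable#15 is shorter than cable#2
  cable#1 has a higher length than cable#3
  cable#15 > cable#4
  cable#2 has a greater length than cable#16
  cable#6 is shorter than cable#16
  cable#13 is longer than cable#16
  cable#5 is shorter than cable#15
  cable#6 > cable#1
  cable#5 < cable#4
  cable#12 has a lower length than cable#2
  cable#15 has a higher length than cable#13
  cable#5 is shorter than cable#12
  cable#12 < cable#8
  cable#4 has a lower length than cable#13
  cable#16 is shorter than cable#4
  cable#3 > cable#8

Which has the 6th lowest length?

Chaining the given pairs: cable#5 < cable#12 < cable#8 < cable#3 < cable#1 < cable#6 < cable#16 < cable#4 < cable#13 < cable#15 < cable#2.
The 6th smallest is cable#6.

cable#6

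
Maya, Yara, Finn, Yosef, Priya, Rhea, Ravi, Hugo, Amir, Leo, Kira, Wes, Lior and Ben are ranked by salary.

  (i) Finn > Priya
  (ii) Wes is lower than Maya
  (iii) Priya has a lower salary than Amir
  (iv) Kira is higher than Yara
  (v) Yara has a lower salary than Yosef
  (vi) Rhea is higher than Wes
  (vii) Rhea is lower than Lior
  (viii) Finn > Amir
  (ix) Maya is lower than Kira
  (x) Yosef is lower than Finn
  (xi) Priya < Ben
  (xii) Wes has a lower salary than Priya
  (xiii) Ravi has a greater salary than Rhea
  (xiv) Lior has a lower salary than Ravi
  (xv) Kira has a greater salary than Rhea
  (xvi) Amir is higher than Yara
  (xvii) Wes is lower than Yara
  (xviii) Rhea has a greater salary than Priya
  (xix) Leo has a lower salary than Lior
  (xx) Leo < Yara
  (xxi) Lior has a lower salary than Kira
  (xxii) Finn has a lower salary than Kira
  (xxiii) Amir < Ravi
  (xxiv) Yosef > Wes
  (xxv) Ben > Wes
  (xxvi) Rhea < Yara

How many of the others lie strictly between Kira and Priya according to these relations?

6

The relations place Priya below Kira. An element lies strictly between them when it is forced above Priya and also forced below Kira.
Above Priya: {Ben, Rhea, Yara, Amir, Lior, Yosef, Finn, Ravi}. Below Kira: {Wes, Leo, Rhea, Yara, Maya, Amir, Lior, Yosef, Finn}.
Intersection: {Rhea, Yara, Amir, Lior, Yosef, Finn} — 6.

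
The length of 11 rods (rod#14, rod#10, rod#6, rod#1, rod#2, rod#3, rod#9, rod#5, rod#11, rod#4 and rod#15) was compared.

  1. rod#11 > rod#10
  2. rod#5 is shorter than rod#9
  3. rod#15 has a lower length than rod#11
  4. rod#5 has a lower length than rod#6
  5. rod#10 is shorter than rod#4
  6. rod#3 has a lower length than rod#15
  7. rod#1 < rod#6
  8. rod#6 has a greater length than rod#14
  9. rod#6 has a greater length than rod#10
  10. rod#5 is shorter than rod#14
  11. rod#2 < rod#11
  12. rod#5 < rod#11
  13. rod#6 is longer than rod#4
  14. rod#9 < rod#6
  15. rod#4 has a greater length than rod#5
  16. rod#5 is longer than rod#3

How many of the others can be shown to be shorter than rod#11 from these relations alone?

5

From rod#11 the given relations immediately reach rod#15, rod#10, rod#5, rod#2.
From those, rod#3 — 5 in total.
No other element is forced below rod#11 by the given relations, so the count is 5.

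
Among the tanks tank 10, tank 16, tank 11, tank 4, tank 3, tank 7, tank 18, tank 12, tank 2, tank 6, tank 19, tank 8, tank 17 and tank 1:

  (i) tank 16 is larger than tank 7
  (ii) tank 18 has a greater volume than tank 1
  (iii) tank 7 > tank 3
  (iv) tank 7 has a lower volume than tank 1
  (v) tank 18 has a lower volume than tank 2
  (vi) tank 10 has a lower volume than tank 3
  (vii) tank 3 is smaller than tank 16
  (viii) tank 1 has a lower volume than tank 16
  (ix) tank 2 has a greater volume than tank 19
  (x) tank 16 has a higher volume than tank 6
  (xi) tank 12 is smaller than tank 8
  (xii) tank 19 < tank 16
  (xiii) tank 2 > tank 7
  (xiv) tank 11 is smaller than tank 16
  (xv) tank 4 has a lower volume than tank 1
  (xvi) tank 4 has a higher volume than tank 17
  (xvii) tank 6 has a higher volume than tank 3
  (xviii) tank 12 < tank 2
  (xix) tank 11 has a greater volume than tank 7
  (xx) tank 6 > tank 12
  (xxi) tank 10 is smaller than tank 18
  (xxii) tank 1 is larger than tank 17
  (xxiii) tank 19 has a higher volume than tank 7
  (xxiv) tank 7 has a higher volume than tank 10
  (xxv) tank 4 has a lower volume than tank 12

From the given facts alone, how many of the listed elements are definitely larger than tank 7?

6

From tank 7 the given relations immediately reach tank 1, tank 19, tank 2, tank 11, tank 16.
From those, tank 18 — 6 in total.
No other element is forced above tank 7 by the given relations, so the count is 6.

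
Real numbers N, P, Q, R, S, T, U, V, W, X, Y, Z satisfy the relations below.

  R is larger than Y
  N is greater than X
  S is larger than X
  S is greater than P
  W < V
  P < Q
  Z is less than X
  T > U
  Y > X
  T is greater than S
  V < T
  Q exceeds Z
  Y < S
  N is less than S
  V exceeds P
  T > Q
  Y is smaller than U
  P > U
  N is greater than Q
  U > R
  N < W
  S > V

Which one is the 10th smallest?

V

Piecing the relations together gives one ordering: Z < X < Y < R < U < P < Q < N < W < V < S < T.
Counting 10 from the smallest end gives V.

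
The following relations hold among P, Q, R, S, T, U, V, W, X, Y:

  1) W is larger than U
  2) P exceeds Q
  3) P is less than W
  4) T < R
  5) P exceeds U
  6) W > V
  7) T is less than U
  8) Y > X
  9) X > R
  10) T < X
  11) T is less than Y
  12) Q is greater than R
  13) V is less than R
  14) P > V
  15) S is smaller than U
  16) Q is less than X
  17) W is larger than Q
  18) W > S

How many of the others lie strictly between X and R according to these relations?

1

Chaining upward from R reaches: Q, P, W, Y.
Chaining downward from X reaches: T, V, Q.
Strictly between R and X are those in both lists: Q — 1 element.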